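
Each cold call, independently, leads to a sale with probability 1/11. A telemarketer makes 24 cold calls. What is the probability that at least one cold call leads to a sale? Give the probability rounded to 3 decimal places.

P(at least one) = 1 − P(none) = 1 − (1 − 0.090909)^24
= 1 − 0.10153 = 0.89847

0.898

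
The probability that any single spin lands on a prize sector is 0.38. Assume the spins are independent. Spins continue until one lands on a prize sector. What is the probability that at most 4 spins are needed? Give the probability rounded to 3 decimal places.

0.852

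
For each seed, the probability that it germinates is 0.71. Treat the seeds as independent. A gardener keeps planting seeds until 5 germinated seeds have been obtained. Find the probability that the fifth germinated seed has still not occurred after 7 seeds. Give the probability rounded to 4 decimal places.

Needing more than 7 seeds ⇔ fewer than 5 successes in the first 7. With X ~ Binomial(7, 0.71), P(Y > 7) = P(X ≤ 4).
  k=0: C(7,0)·0.71^0·0.29^7 = 0.000172
  k=1: C(7,1)·0.71^1·0.29^6 = 0.002956
  k=2: C(7,2)·0.71^2·0.29^5 = 0.021713
  k=3: C(7,3)·0.71^3·0.29^4 = 0.088600
  k=4: C(7,4)·0.71^4·0.29^3 = 0.216918
P(X ≤ 4) = 0.330360

0.3304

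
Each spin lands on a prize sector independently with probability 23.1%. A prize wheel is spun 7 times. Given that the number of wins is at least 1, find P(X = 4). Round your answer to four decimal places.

0.0539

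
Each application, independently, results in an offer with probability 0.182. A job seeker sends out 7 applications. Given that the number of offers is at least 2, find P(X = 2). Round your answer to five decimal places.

0.68251

X ~ Binomial(7, 0.182). Want P(X=2 | X≥2) = P(X=2) / P(X≥2).
P(X=2) = C(7,2)·0.182^2·0.818^5 = 0.2547584
P(X≥2) = 1 − 0.2450604 − 0.3816711 = 0.3732685
Ratio = 0.2547584 / 0.3732685 = 0.6825072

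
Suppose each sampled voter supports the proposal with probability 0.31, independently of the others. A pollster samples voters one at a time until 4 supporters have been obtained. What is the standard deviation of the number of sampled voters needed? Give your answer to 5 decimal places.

Y = total sampled voters until the fourth success; negative binomial with r=4, p=0.31.
SD(Y) = √[r(1−p)/p²] = √(28.7200832) = 5.3591122

5.35911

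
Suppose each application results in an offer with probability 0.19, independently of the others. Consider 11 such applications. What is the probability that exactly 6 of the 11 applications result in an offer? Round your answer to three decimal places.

0.008

X ~ Binomial(n=11, p=0.19).
P(X=6) = C(11,6) · p^6 · (1−p)^5
= 462 · 4.7046e-05 · 0.34868 = 0.00758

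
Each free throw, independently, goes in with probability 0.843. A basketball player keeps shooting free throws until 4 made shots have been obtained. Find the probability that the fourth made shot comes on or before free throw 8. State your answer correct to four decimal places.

0.9965

Finishing within 8 free throws ⇔ at least 4 successes in the first 8. With X ~ Binomial(8, 0.843), P(Y ≤ 8) = 1 − P(X ≤ 3).
  k=0: C(8,0)·0.843^0·0.157^8 = 0.000000
  k=1: C(8,1)·0.843^1·0.157^7 = 0.000016
  k=2: C(8,2)·0.843^2·0.157^6 = 0.000298
  k=3: C(8,3)·0.843^3·0.157^5 = 0.003200
1 − 0.003514 = 0.996486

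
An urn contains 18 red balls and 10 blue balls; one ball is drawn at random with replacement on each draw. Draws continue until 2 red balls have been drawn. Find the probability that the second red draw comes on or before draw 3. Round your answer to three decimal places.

Finishing within 3 draws ⇔ at least 2 successes in the first 3. With X ~ Binomial(3, 0.642857), P(Y ≤ 3) = 1 − P(X ≤ 1).
  k=0: C(3,0)·0.642857^0·0.357143^3 = 0.04555
  k=1: C(3,1)·0.642857^1·0.357143^2 = 0.24599
1 − 0.29155 = 0.70845

0.708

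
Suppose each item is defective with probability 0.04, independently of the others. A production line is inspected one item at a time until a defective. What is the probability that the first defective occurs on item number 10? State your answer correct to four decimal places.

0.0277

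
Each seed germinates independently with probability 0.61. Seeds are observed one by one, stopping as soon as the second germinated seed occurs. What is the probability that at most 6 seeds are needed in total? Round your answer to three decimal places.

Finishing within 6 seeds ⇔ at least 2 successes in the first 6. With X ~ Binomial(6, 0.61), P(Y ≤ 6) = 1 − P(X ≤ 1).
  k=0: C(6,0)·0.61^0·0.39^6 = 0.00352
  k=1: C(6,1)·0.61^1·0.39^5 = 0.03302
1 − 0.03654 = 0.96346

0.963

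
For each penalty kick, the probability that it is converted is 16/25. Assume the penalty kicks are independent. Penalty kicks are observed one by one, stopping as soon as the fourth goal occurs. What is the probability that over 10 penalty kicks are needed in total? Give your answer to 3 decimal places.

0.031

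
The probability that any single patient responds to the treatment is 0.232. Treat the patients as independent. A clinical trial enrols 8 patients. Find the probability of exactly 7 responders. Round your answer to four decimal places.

0.0002

X ~ Binomial(n=8, p=0.232).
P(X=7) = C(8,7) · p^7 · (1−p)^1
= 8 · 3.6176e-05 · 0.768 = 0.000222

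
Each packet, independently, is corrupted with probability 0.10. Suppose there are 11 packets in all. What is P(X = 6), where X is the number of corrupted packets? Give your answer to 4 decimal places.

X ~ Binomial(n=11, p=0.10).
P(X=6) = C(11,6) · p^6 · (1−p)^5
= 462 · 1e-06 · 0.59049 = 0.000273

0.0003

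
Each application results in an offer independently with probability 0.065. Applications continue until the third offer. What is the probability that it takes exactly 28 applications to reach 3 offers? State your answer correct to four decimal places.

Y = trial on which the third success occurs; negative binomial, r=3, p=0.065.
P(Y=28) = C(27,2) · p^3 · (1−p)^25
= 351 · 0.00027463 · 0.18633 = 0.017961

0.0180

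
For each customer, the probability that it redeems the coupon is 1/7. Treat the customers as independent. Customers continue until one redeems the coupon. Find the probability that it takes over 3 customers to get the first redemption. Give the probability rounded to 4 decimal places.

0.6297

Y = number of customers to the first success; geometric, p = 0.142857.
P(Y > 3) = P(first 3 all fail) = (1−p)^3 = 0.629738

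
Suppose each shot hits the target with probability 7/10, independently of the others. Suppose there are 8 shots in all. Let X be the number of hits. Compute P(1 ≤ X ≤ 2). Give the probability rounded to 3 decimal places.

0.011

X ~ Binomial(8, 0.70); P(1 ≤ X ≤ 2) = Σ C(8,k) p^k (1−p)^(8−k) over k:
  k=1: C(8,1)·0.70^1·0.30^7 = 0.00122
  k=2: C(8,2)·0.70^2·0.30^6 = 0.01000
Total = 0.01123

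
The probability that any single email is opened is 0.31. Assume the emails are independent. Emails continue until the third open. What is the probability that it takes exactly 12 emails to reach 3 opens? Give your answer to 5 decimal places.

Y = trial on which the third success occurs; negative binomial, r=3, p=0.31.
P(Y=12) = C(11,2) · p^3 · (1−p)^9
= 55 · 0.029791 · 0.035452 = 0.0580884

0.05809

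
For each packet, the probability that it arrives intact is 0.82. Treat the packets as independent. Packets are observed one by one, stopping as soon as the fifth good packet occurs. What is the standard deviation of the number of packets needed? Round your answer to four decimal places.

1.1569

Y = total packets until the fifth success; negative binomial with r=5, p=0.82.
SD(Y) = √[r(1−p)/p²] = √(1.338489) = 1.156931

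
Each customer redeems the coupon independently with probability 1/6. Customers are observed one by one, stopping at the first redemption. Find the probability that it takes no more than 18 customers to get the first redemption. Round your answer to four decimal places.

Y = number of customers to the first success; geometric, p = 0.166667.
P(Y ≤ 18) = 1 − (1−p)^18 = 1 − 0.037561 = 0.962439

0.9624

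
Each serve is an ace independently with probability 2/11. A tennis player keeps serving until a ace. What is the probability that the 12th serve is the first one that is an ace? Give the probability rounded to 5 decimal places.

0.02000

Geometric (trials to first success), p = 0.181818.
P(Y = 12) = (1−p)^11 · p = 0.10999 · 0.181818 = 0.0199979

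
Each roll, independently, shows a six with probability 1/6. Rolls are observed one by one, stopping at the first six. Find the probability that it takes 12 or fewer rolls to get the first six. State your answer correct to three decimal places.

Y = number of rolls to the first success; geometric, p = 0.166667.
P(Y ≤ 12) = 1 − (1−p)^12 = 1 − 0.11216 = 0.88784

0.888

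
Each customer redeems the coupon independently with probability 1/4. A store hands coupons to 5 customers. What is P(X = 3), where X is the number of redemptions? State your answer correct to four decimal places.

0.0879

X ~ Binomial(n=5, p=0.25).
P(X=3) = C(5,3) · p^3 · (1−p)^2
= 10 · 0.015625 · 0.5625 = 0.087891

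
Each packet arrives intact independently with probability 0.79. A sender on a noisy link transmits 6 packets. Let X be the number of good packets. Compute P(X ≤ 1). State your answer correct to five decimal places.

X ~ Binomial(6, 0.79); P(X ≤ 1) = Σ C(6,k) p^k (1−p)^(6−k) over k:
  k=0: C(6,0)·0.79^0·0.21^6 = 0.0000858
  k=1: C(6,1)·0.79^1·0.21^5 = 0.0019359
Total = 0.0020216

0.00202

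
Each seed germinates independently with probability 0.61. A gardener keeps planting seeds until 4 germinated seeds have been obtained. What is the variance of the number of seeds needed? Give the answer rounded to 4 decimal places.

4.1924

Y = total seeds until the fourth success; negative binomial with r=4, p=0.61.
Var(Y) = r(1−p)/p² = 4·0.39 / 0.61² = 4.192421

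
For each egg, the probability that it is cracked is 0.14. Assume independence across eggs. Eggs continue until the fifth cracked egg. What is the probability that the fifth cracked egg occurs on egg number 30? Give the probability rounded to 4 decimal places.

Y = trial on which the fifth success occurs; negative binomial, r=5, p=0.14.
P(Y=30) = C(29,4) · p^5 · (1−p)^25
= 23751 · 5.3782e-05 · 0.023039 = 0.029430

0.0294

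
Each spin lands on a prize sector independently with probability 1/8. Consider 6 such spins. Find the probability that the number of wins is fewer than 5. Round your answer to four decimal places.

X ~ Binomial(6, 0.125); P(X ≤ 4) = Σ C(6,k) p^k (1−p)^(6−k) over k:
  k=0: C(6,0)·0.125^0·0.875^6 = 0.448795
  k=1: C(6,1)·0.125^1·0.875^5 = 0.384682
  k=2: C(6,2)·0.125^2·0.875^4 = 0.137386
  k=3: C(6,3)·0.125^3·0.875^3 = 0.026169
  k=4: C(6,4)·0.125^4·0.875^2 = 0.002804
Total = 0.999836

0.9998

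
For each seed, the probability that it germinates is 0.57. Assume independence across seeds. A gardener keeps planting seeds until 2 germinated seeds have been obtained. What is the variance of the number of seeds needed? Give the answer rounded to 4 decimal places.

2.6470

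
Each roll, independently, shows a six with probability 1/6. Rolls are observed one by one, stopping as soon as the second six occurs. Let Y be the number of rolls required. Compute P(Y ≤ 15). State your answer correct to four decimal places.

Finishing within 15 rolls ⇔ at least 2 successes in the first 15. With X ~ Binomial(15, 0.166667), P(Y ≤ 15) = 1 − P(X ≤ 1).
  k=0: C(15,0)·0.166667^0·0.833333^15 = 0.064905
  k=1: C(15,1)·0.166667^1·0.833333^14 = 0.194716
1 − 0.259622 = 0.740378

0.7404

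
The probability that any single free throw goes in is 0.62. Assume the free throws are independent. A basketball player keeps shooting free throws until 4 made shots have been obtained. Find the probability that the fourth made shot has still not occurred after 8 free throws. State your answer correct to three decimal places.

Needing more than 8 free throws ⇔ fewer than 4 successes in the first 8. With X ~ Binomial(8, 0.62), P(Y > 8) = P(X ≤ 3).
  k=0: C(8,0)·0.62^0·0.38^8 = 0.00043
  k=1: C(8,1)·0.62^1·0.38^7 = 0.00568
  k=2: C(8,2)·0.62^2·0.38^6 = 0.03241
  k=3: C(8,3)·0.62^3·0.38^5 = 0.10575
P(X ≤ 3) = 0.14427

0.144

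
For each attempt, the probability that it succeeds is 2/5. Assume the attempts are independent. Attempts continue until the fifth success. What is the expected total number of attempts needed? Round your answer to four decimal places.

Y = total attempts until the fifth success; negative binomial with r=5, p=0.40.
E[Y] = r / p = 5 / 0.40 = 12.500000

12.5000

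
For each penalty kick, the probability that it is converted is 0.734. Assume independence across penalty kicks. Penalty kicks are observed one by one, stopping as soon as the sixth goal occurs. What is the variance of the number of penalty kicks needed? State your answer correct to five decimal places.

2.96238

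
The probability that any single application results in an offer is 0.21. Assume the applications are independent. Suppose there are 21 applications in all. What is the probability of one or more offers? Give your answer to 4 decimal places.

P(at least one) = 1 − P(none) = 1 − (1 − 0.21)^21
= 1 − 0.007082 = 0.992918

0.9929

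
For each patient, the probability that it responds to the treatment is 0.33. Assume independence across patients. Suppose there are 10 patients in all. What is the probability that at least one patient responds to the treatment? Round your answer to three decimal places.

P(at least one) = 1 − P(none) = 1 − (1 − 0.33)^10
= 1 − 0.01823 = 0.98177

0.982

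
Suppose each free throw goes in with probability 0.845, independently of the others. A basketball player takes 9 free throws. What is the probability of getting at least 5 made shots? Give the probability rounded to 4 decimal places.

X ~ Binomial(9, 0.845); P(X ≥ 5) = Σ C(9,k) p^k (1−p)^(9−k) over k:
  k=5: C(9,5)·0.845^5·0.155^4 = 0.031331
  k=6: C(9,6)·0.845^6·0.155^3 = 0.113871
  k=7: C(9,7)·0.845^7·0.155^2 = 0.266050
  k=8: C(9,8)·0.845^8·0.155^1 = 0.362600
  k=9: C(9,9)·0.845^9·0.155^0 = 0.219639
Total = 0.993492

0.9935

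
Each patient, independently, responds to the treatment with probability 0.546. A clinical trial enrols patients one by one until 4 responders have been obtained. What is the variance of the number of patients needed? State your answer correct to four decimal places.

Y = total patients until the fourth success; negative binomial with r=4, p=0.546.
Var(Y) = r(1−p)/p² = 4·0.454 / 0.546² = 6.091589

6.0916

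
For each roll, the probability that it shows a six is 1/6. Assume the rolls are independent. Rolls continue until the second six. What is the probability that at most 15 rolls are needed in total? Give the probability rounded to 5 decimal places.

Finishing within 15 rolls ⇔ at least 2 successes in the first 15. With X ~ Binomial(15, 0.166667), P(Y ≤ 15) = 1 − P(X ≤ 1).
  k=0: C(15,0)·0.166667^0·0.833333^15 = 0.0649055
  k=1: C(15,1)·0.166667^1·0.833333^14 = 0.1947164
1 − 0.2596219 = 0.7403781

0.74038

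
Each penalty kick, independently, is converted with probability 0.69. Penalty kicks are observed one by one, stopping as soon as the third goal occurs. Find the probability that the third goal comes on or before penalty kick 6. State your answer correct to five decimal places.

0.92131

Finishing within 6 penalty kicks ⇔ at least 3 successes in the first 6. With X ~ Binomial(6, 0.69), P(Y ≤ 6) = 1 − P(X ≤ 2).
  k=0: C(6,0)·0.69^0·0.31^6 = 0.0008875
  k=1: C(6,1)·0.69^1·0.31^5 = 0.0118525
  k=2: C(6,2)·0.69^2·0.31^4 = 0.0659533
1 − 0.0786932 = 0.9213068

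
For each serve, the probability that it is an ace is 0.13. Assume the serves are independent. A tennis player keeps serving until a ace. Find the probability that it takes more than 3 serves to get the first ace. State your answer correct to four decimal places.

Y = number of serves to the first success; geometric, p = 0.13.
P(Y > 3) = P(first 3 all fail) = (1−p)^3 = 0.658503

0.6585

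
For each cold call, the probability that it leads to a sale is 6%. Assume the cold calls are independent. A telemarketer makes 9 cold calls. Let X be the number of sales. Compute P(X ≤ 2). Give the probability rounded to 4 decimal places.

X ~ Binomial(9, 0.06); P(X ≤ 2) = Σ C(9,k) p^k (1−p)^(9−k) over k:
  k=0: C(9,0)·0.06^0·0.94^9 = 0.572995
  k=1: C(9,1)·0.06^1·0.94^8 = 0.329167
  k=2: C(9,2)·0.06^2·0.94^7 = 0.084043
Total = 0.986205

0.9862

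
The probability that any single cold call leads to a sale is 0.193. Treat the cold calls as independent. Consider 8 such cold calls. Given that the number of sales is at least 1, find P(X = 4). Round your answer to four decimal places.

0.0502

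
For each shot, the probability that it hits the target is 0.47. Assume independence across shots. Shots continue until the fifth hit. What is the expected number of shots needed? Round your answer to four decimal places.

10.6383

Y = total shots until the fifth success; negative binomial with r=5, p=0.47.
E[Y] = r / p = 5 / 0.47 = 10.638298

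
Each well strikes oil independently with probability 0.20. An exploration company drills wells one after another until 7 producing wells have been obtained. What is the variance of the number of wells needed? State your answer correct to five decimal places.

140.00000

Y = total wells until the seventh success; negative binomial with r=7, p=0.20.
Var(Y) = r(1−p)/p² = 7·0.80 / 0.20² = 140.0000000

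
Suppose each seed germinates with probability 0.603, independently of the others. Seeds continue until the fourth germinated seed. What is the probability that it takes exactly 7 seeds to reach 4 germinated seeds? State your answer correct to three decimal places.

Y = trial on which the fourth success occurs; negative binomial, r=4, p=0.603.
P(Y=7) = C(6,3) · p^4 · (1−p)^3
= 20 · 0.13221 · 0.062571 = 0.16545

0.165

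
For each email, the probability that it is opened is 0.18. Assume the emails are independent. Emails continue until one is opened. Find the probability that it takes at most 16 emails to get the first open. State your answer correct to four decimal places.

0.9582

Y = number of emails to the first success; geometric, p = 0.18.
P(Y ≤ 16) = 1 − (1−p)^16 = 1 − 0.041785 = 0.958215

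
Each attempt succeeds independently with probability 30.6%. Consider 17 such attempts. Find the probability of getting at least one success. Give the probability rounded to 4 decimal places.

0.9980

P(at least one) = 1 − P(none) = 1 − (1 − 0.306)^17
= 1 − 0.002010 = 0.997990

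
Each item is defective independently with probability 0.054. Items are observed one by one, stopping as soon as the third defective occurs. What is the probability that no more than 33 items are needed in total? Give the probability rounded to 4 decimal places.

Finishing within 33 items ⇔ at least 3 successes in the first 33. With X ~ Binomial(33, 0.054), P(Y ≤ 33) = 1 − P(X ≤ 2).
  k=0: C(33,0)·0.054^0·0.946^33 = 0.160106
  k=1: C(33,1)·0.054^1·0.946^32 = 0.301595
  k=2: C(33,2)·0.054^2·0.946^31 = 0.275452
1 − 0.737153 = 0.262847

0.2628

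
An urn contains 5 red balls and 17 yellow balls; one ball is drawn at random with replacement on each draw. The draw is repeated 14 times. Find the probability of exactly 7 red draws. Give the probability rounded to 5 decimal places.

0.01768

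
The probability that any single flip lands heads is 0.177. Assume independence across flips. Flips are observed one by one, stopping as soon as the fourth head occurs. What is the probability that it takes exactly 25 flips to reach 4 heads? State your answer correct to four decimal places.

0.0332

Y = trial on which the fourth success occurs; negative binomial, r=4, p=0.177.
P(Y=25) = C(24,3) · p^4 · (1−p)^21
= 2024 · 0.00098151 · 0.016726 = 0.033228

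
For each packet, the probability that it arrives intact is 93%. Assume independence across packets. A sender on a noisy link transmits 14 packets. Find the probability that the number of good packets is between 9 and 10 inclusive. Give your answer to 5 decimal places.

0.01338

X ~ Binomial(14, 0.93); P(9 ≤ X ≤ 10) = Σ C(14,k) p^k (1−p)^(14−k) over k:
  k=9: C(14,9)·0.93^9·0.07^5 = 0.0017511
  k=10: C(14,10)·0.93^10·0.07^4 = 0.0116320
Total = 0.0133831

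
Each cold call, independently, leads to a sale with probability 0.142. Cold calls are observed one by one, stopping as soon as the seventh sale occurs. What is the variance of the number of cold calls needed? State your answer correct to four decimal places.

297.8576

Y = total cold calls until the seventh success; negative binomial with r=7, p=0.142.
Var(Y) = r(1−p)/p² = 7·0.858 / 0.142² = 297.857568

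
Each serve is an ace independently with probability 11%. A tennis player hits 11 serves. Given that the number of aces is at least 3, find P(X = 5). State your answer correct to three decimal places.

X ~ Binomial(11, 0.11). Want P(X=5 | X≥3) = P(X=5) / P(X≥3).
P(X=5) = C(11,5)·0.11^5·0.89^6 = 0.00370
P(X≥3) = 1 − 0.27752 − 0.37730 − 0.23316 = 0.11202
Ratio = 0.00370 / 0.11202 = 0.03301

0.033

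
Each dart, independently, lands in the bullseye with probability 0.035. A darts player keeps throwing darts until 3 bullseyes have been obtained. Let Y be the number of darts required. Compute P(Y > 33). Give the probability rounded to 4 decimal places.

Needing more than 33 darts ⇔ fewer than 3 successes in the first 33. With X ~ Binomial(33, 0.035), P(Y > 33) = P(X ≤ 2).
  k=0: C(33,0)·0.035^0·0.965^33 = 0.308604
  k=1: C(33,1)·0.035^1·0.965^32 = 0.369365
  k=2: C(33,2)·0.035^2·0.965^31 = 0.214347
P(X ≤ 2) = 0.892316

0.8923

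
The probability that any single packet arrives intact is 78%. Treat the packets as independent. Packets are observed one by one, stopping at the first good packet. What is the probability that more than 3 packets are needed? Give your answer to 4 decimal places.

0.0106

Y = number of packets to the first success; geometric, p = 0.78.
P(Y > 3) = P(first 3 all fail) = (1−p)^3 = 0.010648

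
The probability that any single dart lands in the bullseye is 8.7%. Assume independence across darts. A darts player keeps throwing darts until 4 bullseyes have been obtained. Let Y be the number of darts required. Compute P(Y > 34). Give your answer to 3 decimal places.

0.657

Needing more than 34 darts ⇔ fewer than 4 successes in the first 34. With X ~ Binomial(34, 0.087), P(Y > 34) = P(X ≤ 3).
  k=0: C(34,0)·0.087^0·0.913^34 = 0.04529
  k=1: C(34,1)·0.087^1·0.913^33 = 0.14674
  k=2: C(34,2)·0.087^2·0.913^32 = 0.23071
  k=3: C(34,3)·0.087^3·0.913^31 = 0.23450
P(X ≤ 3) = 0.65724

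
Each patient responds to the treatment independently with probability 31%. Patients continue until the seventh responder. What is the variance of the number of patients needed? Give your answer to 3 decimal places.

50.260

Y = total patients until the seventh success; negative binomial with r=7, p=0.31.
Var(Y) = r(1−p)/p² = 7·0.69 / 0.31² = 50.26015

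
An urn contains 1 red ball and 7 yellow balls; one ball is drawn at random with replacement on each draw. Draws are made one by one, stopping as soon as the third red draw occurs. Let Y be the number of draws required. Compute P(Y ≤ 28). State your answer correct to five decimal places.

Finishing within 28 draws ⇔ at least 3 successes in the first 28. With X ~ Binomial(28, 0.125), P(Y ≤ 28) = 1 − P(X ≤ 2).
  k=0: C(28,0)·0.125^0·0.875^28 = 0.0237807
  k=1: C(28,1)·0.125^1·0.875^27 = 0.0951230
  k=2: C(28,2)·0.125^2·0.875^26 = 0.1834515
1 − 0.3023552 = 0.6976448

0.69764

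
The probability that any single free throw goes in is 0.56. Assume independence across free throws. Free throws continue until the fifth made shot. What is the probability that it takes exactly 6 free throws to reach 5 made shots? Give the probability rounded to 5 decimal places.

0.12116

Y = trial on which the fifth success occurs; negative binomial, r=5, p=0.56.
P(Y=6) = C(5,4) · p^5 · (1−p)^1
= 5 · 0.055073 · 0.44 = 0.1211610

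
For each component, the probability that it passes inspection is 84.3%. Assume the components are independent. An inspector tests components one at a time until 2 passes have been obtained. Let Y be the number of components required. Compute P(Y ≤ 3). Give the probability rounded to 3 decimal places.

0.934

Finishing within 3 components ⇔ at least 2 successes in the first 3. With X ~ Binomial(3, 0.843), P(Y ≤ 3) = 1 − P(X ≤ 1).
  k=0: C(3,0)·0.843^0·0.157^3 = 0.00387
  k=1: C(3,1)·0.843^1·0.157^2 = 0.06234
1 − 0.06621 = 0.93379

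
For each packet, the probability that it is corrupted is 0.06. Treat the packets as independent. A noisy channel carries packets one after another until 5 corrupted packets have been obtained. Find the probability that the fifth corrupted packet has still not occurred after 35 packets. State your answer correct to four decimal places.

Needing more than 35 packets ⇔ fewer than 5 successes in the first 35. With X ~ Binomial(35, 0.06), P(Y > 35) = P(X ≤ 4).
  k=0: C(35,0)·0.06^0·0.94^35 = 0.114677
  k=1: C(35,1)·0.06^1·0.94^34 = 0.256192
  k=2: C(35,2)·0.06^2·0.94^33 = 0.277996
  k=3: C(35,3)·0.06^3·0.94^32 = 0.195189
  k=4: C(35,4)·0.06^4·0.94^31 = 0.099671
P(X ≤ 4) = 0.943725

0.9437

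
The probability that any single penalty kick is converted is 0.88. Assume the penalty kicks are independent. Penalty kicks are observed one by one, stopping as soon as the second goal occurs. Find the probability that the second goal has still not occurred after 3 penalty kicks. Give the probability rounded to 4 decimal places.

0.0397

Needing more than 3 penalty kicks ⇔ fewer than 2 successes in the first 3. With X ~ Binomial(3, 0.88), P(Y > 3) = P(X ≤ 1).
  k=0: C(3,0)·0.88^0·0.12^3 = 0.001728
  k=1: C(3,1)·0.88^1·0.12^2 = 0.038016
P(X ≤ 1) = 0.039744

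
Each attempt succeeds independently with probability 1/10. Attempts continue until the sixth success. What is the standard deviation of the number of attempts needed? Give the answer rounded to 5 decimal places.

Y = total attempts until the sixth success; negative binomial with r=6, p=0.10.
SD(Y) = √[r(1−p)/p²] = √(540.0000000) = 23.2379001

23.23790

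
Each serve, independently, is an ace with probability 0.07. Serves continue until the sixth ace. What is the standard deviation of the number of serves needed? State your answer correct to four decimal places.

33.7457

Y = total serves until the sixth success; negative binomial with r=6, p=0.07.
SD(Y) = √[r(1−p)/p²] = √(1138.775510) = 33.745748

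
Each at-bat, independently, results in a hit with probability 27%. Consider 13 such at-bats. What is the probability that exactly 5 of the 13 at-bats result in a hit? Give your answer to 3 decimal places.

X ~ Binomial(n=13, p=0.27).
P(X=5) = C(13,5) · p^5 · (1−p)^8
= 1287 · 0.0014349 · 0.080646 = 0.14893

0.149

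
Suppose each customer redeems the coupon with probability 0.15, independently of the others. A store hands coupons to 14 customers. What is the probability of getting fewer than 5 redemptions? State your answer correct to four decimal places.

0.9533

X ~ Binomial(14, 0.15); P(X ≤ 4) = Σ C(14,k) p^k (1−p)^(14−k) over k:
  k=0: C(14,0)·0.15^0·0.85^14 = 0.102770
  k=1: C(14,1)·0.15^1·0.85^13 = 0.253902
  k=2: C(14,2)·0.15^2·0.85^12 = 0.291240
  k=3: C(14,3)·0.15^3·0.85^11 = 0.205581
  k=4: C(14,4)·0.15^4·0.85^10 = 0.099767
Total = 0.953260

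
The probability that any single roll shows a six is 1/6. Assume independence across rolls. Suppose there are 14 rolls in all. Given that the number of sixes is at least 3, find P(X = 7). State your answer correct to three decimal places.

0.008

X ~ Binomial(14, 0.166667). Want P(X=7 | X≥3) = P(X=7) / P(X≥3).
P(X=7) = C(14,7)·0.166667^7·0.833333^7 = 0.00342
P(X≥3) = 1 − 0.07789 − 0.21808 − 0.28351 = 0.42052
Ratio = 0.00342 / 0.42052 = 0.00814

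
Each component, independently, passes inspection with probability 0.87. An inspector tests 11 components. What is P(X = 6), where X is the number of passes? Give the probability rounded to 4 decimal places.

0.0074

X ~ Binomial(n=11, p=0.87).
P(X=6) = C(11,6) · p^6 · (1−p)^5
= 462 · 0.43363 · 3.7129e-05 = 0.007438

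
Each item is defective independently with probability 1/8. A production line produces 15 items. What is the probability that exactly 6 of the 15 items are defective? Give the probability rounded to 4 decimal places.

X ~ Binomial(n=15, p=0.125).
P(X=6) = C(15,6) · p^6 · (1−p)^9
= 5005 · 3.8147e-06 · 0.30066 = 0.005740

0.0057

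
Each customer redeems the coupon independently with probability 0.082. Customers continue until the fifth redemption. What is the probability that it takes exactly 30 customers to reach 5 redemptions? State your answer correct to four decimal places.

Y = trial on which the fifth success occurs; negative binomial, r=5, p=0.082.
P(Y=30) = C(29,4) · p^5 · (1−p)^25
= 23751 · 3.7074e-06 · 0.11778 = 0.010371

0.0104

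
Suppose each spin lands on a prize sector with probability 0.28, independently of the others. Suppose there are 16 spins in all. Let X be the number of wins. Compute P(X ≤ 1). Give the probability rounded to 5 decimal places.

X ~ Binomial(16, 0.28); P(X ≤ 1) = Σ C(16,k) p^k (1−p)^(16−k) over k:
  k=0: C(16,0)·0.28^0·0.72^16 = 0.0052158
  k=1: C(16,1)·0.28^1·0.72^15 = 0.0324538
Total = 0.0376696

0.03767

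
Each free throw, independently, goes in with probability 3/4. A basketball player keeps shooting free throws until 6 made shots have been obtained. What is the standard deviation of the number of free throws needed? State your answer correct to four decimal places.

1.6330

Y = total free throws until the sixth success; negative binomial with r=6, p=0.75.
SD(Y) = √[r(1−p)/p²] = √(2.666667) = 1.632993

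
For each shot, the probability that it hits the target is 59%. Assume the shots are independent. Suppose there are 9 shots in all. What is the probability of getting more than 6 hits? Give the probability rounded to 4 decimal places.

0.2134

X ~ Binomial(9, 0.59); P(X ≥ 7) = Σ C(9,k) p^k (1−p)^(9−k) over k:
  k=7: C(9,7)·0.59^7·0.41^2 = 0.150603
  k=8: C(9,8)·0.59^8·0.41^1 = 0.054180
  k=9: C(9,9)·0.59^9·0.41^0 = 0.008663
Total = 0.213447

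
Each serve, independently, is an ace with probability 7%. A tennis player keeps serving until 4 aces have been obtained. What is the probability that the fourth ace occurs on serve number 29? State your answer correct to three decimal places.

Y = trial on which the fourth success occurs; negative binomial, r=4, p=0.07.
P(Y=29) = C(28,3) · p^4 · (1−p)^25
= 3276 · 2.401e-05 · 0.16296 = 0.01282

0.013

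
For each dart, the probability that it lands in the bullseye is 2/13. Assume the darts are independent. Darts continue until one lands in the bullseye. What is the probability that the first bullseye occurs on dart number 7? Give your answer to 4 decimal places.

0.0565

Geometric (trials to first success), p = 0.153846.
P(Y = 7) = (1−p)^6 · p = 0.36703 · 0.153846 = 0.056465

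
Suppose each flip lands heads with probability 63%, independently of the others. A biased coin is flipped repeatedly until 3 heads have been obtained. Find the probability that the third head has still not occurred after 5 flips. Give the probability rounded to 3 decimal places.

0.267

Needing more than 5 flips ⇔ fewer than 3 successes in the first 5. With X ~ Binomial(5, 0.63), P(Y > 5) = P(X ≤ 2).
  k=0: C(5,0)·0.63^0·0.37^5 = 0.00693
  k=1: C(5,1)·0.63^1·0.37^4 = 0.05904
  k=2: C(5,2)·0.63^2·0.37^3 = 0.20104
P(X ≤ 2) = 0.26701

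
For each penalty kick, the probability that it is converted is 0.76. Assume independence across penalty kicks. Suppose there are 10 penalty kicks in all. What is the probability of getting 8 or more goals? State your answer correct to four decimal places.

0.5558

X ~ Binomial(10, 0.76); P(X ≥ 8) = Σ C(10,k) p^k (1−p)^(10−k) over k:
  k=8: C(10,8)·0.76^8·0.24^2 = 0.288499
  k=9: C(10,9)·0.76^9·0.24^1 = 0.203018
  k=10: C(10,10)·0.76^10·0.24^0 = 0.064289
Total = 0.555805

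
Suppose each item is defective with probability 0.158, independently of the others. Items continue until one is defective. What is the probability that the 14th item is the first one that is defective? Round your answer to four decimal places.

0.0169

Geometric (trials to first success), p = 0.158.
P(Y = 14) = (1−p)^13 · p = 0.10692 · 0.158 = 0.016893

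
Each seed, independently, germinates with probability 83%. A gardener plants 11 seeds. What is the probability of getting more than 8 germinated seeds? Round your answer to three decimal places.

0.716

X ~ Binomial(11, 0.83); P(X ≥ 9) = Σ C(11,k) p^k (1−p)^(11−k) over k:
  k=9: C(11,9)·0.83^9·0.17^2 = 0.29714
  k=10: C(11,10)·0.83^10·0.17^1 = 0.29015
  k=11: C(11,11)·0.83^11·0.17^0 = 0.12878
Total = 0.71607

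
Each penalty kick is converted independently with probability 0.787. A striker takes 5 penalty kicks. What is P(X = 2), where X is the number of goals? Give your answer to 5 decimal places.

X ~ Binomial(n=5, p=0.787).
P(X=2) = C(5,2) · p^2 · (1−p)^3
= 10 · 0.61937 · 0.0096636 = 0.0598533

0.05985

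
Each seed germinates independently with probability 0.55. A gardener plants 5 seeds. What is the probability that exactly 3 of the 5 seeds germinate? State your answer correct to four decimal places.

X ~ Binomial(n=5, p=0.55).
P(X=3) = C(5,3) · p^3 · (1−p)^2
= 10 · 0.16637 · 0.2025 = 0.336909

0.3369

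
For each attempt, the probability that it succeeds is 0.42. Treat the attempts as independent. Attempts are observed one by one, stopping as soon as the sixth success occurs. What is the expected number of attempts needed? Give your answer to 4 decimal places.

Y = total attempts until the sixth success; negative binomial with r=6, p=0.42.
E[Y] = r / p = 6 / 0.42 = 14.285714

14.2857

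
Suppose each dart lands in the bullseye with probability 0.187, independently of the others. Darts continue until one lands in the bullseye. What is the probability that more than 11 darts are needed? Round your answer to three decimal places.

0.103

Y = number of darts to the first success; geometric, p = 0.187.
P(Y > 11) = P(first 11 all fail) = (1−p)^11 = 0.10256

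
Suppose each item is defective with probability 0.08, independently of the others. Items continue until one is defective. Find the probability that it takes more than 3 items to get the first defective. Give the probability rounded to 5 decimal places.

0.77869

Y = number of items to the first success; geometric, p = 0.08.
P(Y > 3) = P(first 3 all fail) = (1−p)^3 = 0.7786880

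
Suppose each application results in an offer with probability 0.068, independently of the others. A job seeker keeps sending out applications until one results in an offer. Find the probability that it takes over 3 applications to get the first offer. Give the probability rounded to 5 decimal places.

0.80956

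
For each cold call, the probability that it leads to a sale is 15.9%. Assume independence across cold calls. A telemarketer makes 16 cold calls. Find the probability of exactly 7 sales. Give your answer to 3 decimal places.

0.006

X ~ Binomial(n=16, p=0.159).
P(X=7) = C(16,7) · p^7 · (1−p)^9
= 11440 · 2.5691e-06 · 0.21046 = 0.00619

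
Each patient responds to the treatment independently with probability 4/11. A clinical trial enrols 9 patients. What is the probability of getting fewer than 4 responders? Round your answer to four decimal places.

0.5745

X ~ Binomial(9, 0.363636); P(X ≤ 3) = Σ C(9,k) p^k (1−p)^(9−k) over k:
  k=0: C(9,0)·0.363636^0·0.636364^9 = 0.017114
  k=1: C(9,1)·0.363636^1·0.636364^8 = 0.088014
  k=2: C(9,2)·0.363636^2·0.636364^7 = 0.201175
  k=3: C(9,3)·0.363636^3·0.636364^6 = 0.268234
Total = 0.574537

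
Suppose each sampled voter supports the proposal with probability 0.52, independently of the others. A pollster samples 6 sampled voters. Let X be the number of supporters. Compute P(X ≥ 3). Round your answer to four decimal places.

0.6930

X ~ Binomial(6, 0.52); P(X ≥ 3) = Σ C(6,k) p^k (1−p)^(6−k) over k:
  k=3: C(6,3)·0.52^3·0.48^3 = 0.311002
  k=4: C(6,4)·0.52^4·0.48^2 = 0.252689
  k=5: C(6,5)·0.52^5·0.48^1 = 0.109499
  k=6: C(6,6)·0.52^6·0.48^0 = 0.019771
Total = 0.692961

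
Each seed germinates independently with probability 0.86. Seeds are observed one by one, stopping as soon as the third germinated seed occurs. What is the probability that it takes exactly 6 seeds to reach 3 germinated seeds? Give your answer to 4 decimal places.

Y = trial on which the third success occurs; negative binomial, r=3, p=0.86.
P(Y=6) = C(5,2) · p^3 · (1−p)^3
= 10 · 0.63606 · 0.002744 = 0.017453

0.0175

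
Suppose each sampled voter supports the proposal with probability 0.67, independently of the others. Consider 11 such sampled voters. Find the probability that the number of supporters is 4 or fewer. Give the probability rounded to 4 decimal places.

0.0366

X ~ Binomial(11, 0.67); P(X ≤ 4) = Σ C(11,k) p^k (1−p)^(11−k) over k:
  k=0: C(11,0)·0.67^0·0.33^11 = 0.000005
  k=1: C(11,1)·0.67^1·0.33^10 = 0.000113
  k=2: C(11,2)·0.67^2·0.33^9 = 0.001146
  k=3: C(11,3)·0.67^3·0.33^8 = 0.006979
  k=4: C(11,4)·0.67^4·0.33^7 = 0.028341
Total = 0.036584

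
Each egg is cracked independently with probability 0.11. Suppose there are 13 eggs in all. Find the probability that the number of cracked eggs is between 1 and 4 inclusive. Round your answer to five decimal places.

0.77049

X ~ Binomial(13, 0.11); P(1 ≤ X ≤ 4) = Σ C(13,k) p^k (1−p)^(13−k) over k:
  k=1: C(13,1)·0.11^1·0.89^12 = 0.3531963
  k=2: C(13,2)·0.11^2·0.89^11 = 0.2619208
  k=3: C(13,3)·0.11^3·0.89^10 = 0.1186982
  k=4: C(13,4)·0.11^4·0.89^9 = 0.0366764
Total = 0.7704917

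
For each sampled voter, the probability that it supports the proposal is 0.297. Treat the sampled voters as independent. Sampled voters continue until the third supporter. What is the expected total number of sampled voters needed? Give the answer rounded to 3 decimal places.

10.101

Y = total sampled voters until the third success; negative binomial with r=3, p=0.297.
E[Y] = r / p = 3 / 0.297 = 10.10101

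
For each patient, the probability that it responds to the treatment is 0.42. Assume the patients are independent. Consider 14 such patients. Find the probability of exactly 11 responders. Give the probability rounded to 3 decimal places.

0.005

X ~ Binomial(n=14, p=0.42).
P(X=11) = C(14,11) · p^11 · (1−p)^3
= 364 · 7.1737e-05 · 0.19511 = 0.00509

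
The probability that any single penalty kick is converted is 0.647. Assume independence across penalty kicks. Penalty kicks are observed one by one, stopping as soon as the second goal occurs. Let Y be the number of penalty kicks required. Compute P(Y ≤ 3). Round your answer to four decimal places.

Finishing within 3 penalty kicks ⇔ at least 2 successes in the first 3. With X ~ Binomial(3, 0.647), P(Y ≤ 3) = 1 − P(X ≤ 1).
  k=0: C(3,0)·0.647^0·0.353^3 = 0.043987
  k=1: C(3,1)·0.647^1·0.353^2 = 0.241866
1 − 0.285853 = 0.714147

0.7141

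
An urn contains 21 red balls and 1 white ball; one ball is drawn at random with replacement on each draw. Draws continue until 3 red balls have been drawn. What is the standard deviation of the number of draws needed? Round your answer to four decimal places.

0.3869

Y = total draws until the third success; negative binomial with r=3, p=0.954545.
SD(Y) = √[r(1−p)/p²] = √(0.149660) = 0.386859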